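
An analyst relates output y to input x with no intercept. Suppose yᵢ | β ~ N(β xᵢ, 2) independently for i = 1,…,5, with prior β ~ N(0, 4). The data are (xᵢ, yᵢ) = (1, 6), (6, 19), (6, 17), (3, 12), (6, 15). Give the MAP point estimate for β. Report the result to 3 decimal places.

log p(β | y) = −Σ(yᵢ − βxᵢ)²/(2·2) − β²/(2·4) + const.
Setting the derivative to zero: Σxᵢ(yᵢ − βxᵢ)/2 − β/4 = 0, so β = Σxᵢyᵢ / (Σxᵢ² + σ²/τ²).
Σxᵢyᵢ = 1·6 + 6·19 + 6·17 + 3·12 + 6·15 = 348; Σxᵢ² = 118; σ²/τ² = 0.5.
β̂_MAP = 348 / (118 + 0.5) = 348/118.5 ≈ 2.937.

β̂_MAP = 2.937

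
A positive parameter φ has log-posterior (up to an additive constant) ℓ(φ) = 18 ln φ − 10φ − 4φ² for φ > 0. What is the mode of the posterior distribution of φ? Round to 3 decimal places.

φ̂_MAP = 1.000

ℓ'(φ) = 18/φ − 10 − 8φ. Setting this to zero and multiplying by φ: 8φ² + 10φ − 18 = 0.
φ = (−10 + √(10² + 4·8·18)) / (2·8) = (−10 + √676) / 16 = (−10 + 26)/16 = 1.
ℓ''(φ) = −18/φ² − 8 < 0, confirming a maximum.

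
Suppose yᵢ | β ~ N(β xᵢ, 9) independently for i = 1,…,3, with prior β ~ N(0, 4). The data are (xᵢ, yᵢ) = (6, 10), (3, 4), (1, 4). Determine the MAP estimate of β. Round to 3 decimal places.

β̂_MAP = 1.575

log p(β | y) = −Σ(yᵢ − βxᵢ)²/(2·9) − β²/(2·4) + const.
Setting the derivative to zero: Σxᵢ(yᵢ − βxᵢ)/9 − β/4 = 0, so β = Σxᵢyᵢ / (Σxᵢ² + σ²/τ²).
Σxᵢyᵢ = 6·10 + 3·4 + 1·4 = 76; Σxᵢ² = 46; σ²/τ² = 2.25.
β̂_MAP = 76 / (46 + 2.25) = 76/48.25 ≈ 1.575.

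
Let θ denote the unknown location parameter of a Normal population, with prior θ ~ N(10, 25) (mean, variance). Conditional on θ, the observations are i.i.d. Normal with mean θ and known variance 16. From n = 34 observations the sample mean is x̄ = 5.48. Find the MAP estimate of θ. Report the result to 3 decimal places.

θ̂_MAP = 5.564

n = 34, x̄ = 5.48.
For a Normal prior and Normal likelihood with known variance, the posterior is Normal; its mode equals its mean, the precision-weighted average.
Prior precision 1/σ₀² = 1/25 = 0.04; data precision n/σ² = 34/16 = 2.125.
θ̂ = (0.04·10 + 2.125·5.48) / (0.04 + 2.125) = 12.045/2.165 = 2409/433 ≈ 5.564.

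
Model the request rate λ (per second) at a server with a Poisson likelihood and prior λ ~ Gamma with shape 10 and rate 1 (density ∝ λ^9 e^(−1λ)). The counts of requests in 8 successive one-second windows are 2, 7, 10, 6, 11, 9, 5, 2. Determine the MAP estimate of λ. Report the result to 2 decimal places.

λ̂_MAP = 6.78

Σxᵢ = 2+7+10+6+11+9+5+2 = 52, with n = 8.
Posterior ∝ λ^9e^(−1λ) · λ^52e^(−8λ) = λ^61e^(−9λ), i.e. Gamma(shape=62, rate=9).
The mode of a Gamma(a, b) with a ≥ 1 (shape–rate) is (a−1)/b = 61/9 ≈ 6.78.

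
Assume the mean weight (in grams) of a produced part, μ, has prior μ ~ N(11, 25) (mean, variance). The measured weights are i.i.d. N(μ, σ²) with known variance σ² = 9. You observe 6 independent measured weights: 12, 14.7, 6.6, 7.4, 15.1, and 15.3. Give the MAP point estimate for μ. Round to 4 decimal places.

n = 6; x̄ = (12 + 14.7 + 6.6 + 7.4 + 15.1 + 15.3)/6 = 71.1/6 = 11.85.
For a Normal prior and Normal likelihood with known variance, the posterior is Normal; its mode equals its mean, the precision-weighted average.
Prior precision 1/σ₀² = 1/25 = 0.04; data precision n/σ² = 6/9 = 2/3.
μ̂ = (0.04·11 + (2/3)·11.85) / (0.04 + 2/3) = 8.34/(53/75) = 1251/106 ≈ 11.8019.

μ̂_MAP = 11.8019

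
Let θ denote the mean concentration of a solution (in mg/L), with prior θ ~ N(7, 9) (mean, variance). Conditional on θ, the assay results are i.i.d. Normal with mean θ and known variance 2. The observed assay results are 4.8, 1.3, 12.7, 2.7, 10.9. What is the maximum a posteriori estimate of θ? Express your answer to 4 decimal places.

θ̂_MAP = 6.5021

n = 5; x̄ = (4.8 + 1.3 + 12.7 + 2.7 + 10.9)/5 = 32.4/5 = 6.48.
For a Normal prior and Normal likelihood with known variance, the posterior is Normal; its mode equals its mean, the precision-weighted average.
Prior precision 1/σ₀² = 1/9; data precision n/σ² = 5/2 = 2.5.
θ̂ = ((1/9)·7 + 2.5·6.48) / (1/9 + 2.5) = (764/45)/(47/18) = 1528/235 ≈ 6.5021.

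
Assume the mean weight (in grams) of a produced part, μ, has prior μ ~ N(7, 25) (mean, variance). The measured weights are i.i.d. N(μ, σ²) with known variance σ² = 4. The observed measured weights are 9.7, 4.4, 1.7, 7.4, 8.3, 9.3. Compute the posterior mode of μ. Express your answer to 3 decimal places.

μ̂_MAP = 6.805

n = 6; x̄ = (9.7 + 4.4 + 1.7 + 7.4 + 8.3 + 9.3)/6 = 40.8/6 = 6.8.
For a Normal prior and Normal likelihood with known variance, the posterior is Normal; its mode equals its mean, the precision-weighted average.
Prior precision 1/σ₀² = 1/25 = 0.04; data precision n/σ² = 6/4 = 1.5.
μ̂ = (0.04·7 + 1.5·6.8) / (0.04 + 1.5) = 10.48/1.54 = 524/77 ≈ 6.805.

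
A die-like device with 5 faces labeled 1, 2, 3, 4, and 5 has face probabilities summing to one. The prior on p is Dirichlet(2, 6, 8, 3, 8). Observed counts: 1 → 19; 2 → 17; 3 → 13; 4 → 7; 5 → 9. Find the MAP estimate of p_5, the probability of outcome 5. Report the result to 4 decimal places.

The posterior is Dirichlet(αᵢ + nᵢ) = Dirichlet(21, 23, 21, 10, 17).
For a Dirichlet(a₁,…,a_K) with all aᵢ > 1, the mode has j-th component (aⱼ − 1)/(Σaᵢ − K).
Here Σaᵢ = 92 and K = 5, so p_5 = (17 − 1)/(92 − 5) = 16/87 ≈ 0.1839.

MAP estimate: 0.1839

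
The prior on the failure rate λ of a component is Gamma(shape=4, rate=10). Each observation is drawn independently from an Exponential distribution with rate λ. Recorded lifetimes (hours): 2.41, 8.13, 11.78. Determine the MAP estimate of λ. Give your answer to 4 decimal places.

The Exponential(rate=λ) likelihood is ∝ λ^n e^(−λΣtᵢ). Here n = 3 and Σtᵢ = 2.41 + 8.13 + 11.78 = 22.32.
Posterior ∝ λ^3e^(−10λ) · λ^3e^(−22.32λ) = λ^6e^(−32.32λ), i.e. Gamma(7, 32.32).
Mode = (a−1)/b = 6/32.32 ≈ 0.1856.

λ̂_MAP = 0.1856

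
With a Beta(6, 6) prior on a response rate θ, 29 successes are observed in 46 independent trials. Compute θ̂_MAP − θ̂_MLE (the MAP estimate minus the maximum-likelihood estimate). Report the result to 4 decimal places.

MAP − MLE = -0.0233

Posterior is Beta(35, 23); MAP = (35−1)/(58−2) = 34/56 ≈ 0.60714.
MLE ignores the prior: θ̂_MLE = k/n = 29/46 ≈ 0.63043.
Difference = 34/56 − 29/46 = -15/644 ≈ -0.0233.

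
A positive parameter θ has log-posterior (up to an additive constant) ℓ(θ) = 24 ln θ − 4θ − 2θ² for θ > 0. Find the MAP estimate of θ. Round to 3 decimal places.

θ̂_MAP = 2.000

ℓ'(θ) = 24/θ − 4 − 4θ. Setting this to zero and multiplying by θ: 4θ² + 4θ − 24 = 0.
θ = (−4 + √(4² + 4·4·24)) / (2·4) = (−4 + √400) / 8 = (−4 + 20)/8 = 2.
ℓ''(θ) = −24/θ² − 4 < 0, confirming a maximum.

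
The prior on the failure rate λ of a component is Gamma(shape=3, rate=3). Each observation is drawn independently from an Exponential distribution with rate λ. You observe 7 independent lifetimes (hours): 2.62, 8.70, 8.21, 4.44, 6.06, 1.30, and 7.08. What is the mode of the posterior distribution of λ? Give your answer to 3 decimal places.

λ̂_MAP = 0.217

The Exponential(rate=λ) likelihood is ∝ λ^n e^(−λΣtᵢ). Here n = 7 and Σtᵢ = 2.62 + 8.70 + 8.21 + 4.44 + 6.06 + 1.30 + 7.08 = 38.41.
Posterior ∝ λ^2e^(−3λ) · λ^7e^(−38.41λ) = λ^9e^(−41.41λ), i.e. Gamma(10, 41.41).
Mode = (a−1)/b = 9/41.41 ≈ 0.217.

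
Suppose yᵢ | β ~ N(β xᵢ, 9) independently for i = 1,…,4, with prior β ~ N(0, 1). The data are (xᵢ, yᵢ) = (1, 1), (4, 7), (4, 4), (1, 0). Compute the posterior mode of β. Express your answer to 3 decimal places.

β̂_MAP = 1.047

log p(β | y) = −Σ(yᵢ − βxᵢ)²/(2·9) − β²/(2·1) + const.
Setting the derivative to zero: Σxᵢ(yᵢ − βxᵢ)/9 − β/1 = 0, so β = Σxᵢyᵢ / (Σxᵢ² + σ²/τ²).
Σxᵢyᵢ = 1·1 + 4·7 + 4·4 + 1·0 = 45; Σxᵢ² = 34; σ²/τ² = 9.
β̂_MAP = 45 / (34 + 9) = 45/43 ≈ 1.047.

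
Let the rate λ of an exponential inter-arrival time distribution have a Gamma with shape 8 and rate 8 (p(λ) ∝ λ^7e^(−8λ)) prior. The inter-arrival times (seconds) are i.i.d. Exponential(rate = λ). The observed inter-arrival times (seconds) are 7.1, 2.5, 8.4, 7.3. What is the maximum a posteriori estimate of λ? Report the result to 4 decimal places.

The Exponential(rate=λ) likelihood is ∝ λ^n e^(−λΣtᵢ). Here n = 4 and Σtᵢ = 7.1 + 2.5 + 8.4 + 7.3 = 25.3.
Posterior ∝ λ^7e^(−8λ) · λ^4e^(−25.3λ) = λ^11e^(−33.3λ), i.e. Gamma(12, 33.3).
Mode = (a−1)/b = 11/33.3 ≈ 0.3303.

λ̂_MAP = 0.3303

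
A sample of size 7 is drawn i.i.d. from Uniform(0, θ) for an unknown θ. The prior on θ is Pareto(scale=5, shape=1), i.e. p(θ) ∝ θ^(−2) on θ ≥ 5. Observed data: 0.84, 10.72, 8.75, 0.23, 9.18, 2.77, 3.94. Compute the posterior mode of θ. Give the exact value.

The Uniform(0, θ) likelihood is θ^(−n) for θ ≥ max(xᵢ), zero otherwise. Here max(xᵢ) = 10.72.
Posterior ∝ θ^(−2) · θ^(−7) = θ^(−9) on θ ≥ max(5, 10.72) = 10.72.
This density is strictly decreasing in θ, so the posterior mode lies at the lower boundary of the support.

θ̂_MAP = 10.72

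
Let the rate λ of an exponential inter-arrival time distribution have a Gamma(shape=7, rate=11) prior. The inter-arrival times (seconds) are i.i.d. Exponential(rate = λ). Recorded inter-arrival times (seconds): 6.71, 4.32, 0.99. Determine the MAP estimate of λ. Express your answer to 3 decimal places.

The Exponential(rate=λ) likelihood is ∝ λ^n e^(−λΣtᵢ). Here n = 3 and Σtᵢ = 6.71 + 4.32 + 0.99 = 12.02.
Posterior ∝ λ^6e^(−11λ) · λ^3e^(−12.02λ) = λ^9e^(−23.02λ), i.e. Gamma(10, 23.02).
Mode = (a−1)/b = 9/23.02 ≈ 0.391.

λ̂_MAP = 0.391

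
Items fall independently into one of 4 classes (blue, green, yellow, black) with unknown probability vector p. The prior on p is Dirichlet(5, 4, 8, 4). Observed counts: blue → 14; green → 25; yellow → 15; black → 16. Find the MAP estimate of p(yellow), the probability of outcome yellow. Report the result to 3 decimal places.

MAP estimate of p(yellow) = 0.253

The posterior is Dirichlet(αᵢ + nᵢ) = Dirichlet(19, 29, 23, 20).
For a Dirichlet(a₁,…,a_K) with all aᵢ > 1, the mode has j-th component (aⱼ − 1)/(Σaᵢ − K).
Here Σaᵢ = 91 and K = 4, so p(yellow) = (23 − 1)/(91 − 4) = 22/87 ≈ 0.253.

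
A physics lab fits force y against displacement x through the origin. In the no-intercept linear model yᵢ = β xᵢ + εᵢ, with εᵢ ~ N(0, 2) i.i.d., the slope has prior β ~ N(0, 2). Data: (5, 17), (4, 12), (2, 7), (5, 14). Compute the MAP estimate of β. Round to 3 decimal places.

β̂_MAP = 3.056

log p(β | y) = −Σ(yᵢ − βxᵢ)²/(2·2) − β²/(2·2) + const.
Setting the derivative to zero: Σxᵢ(yᵢ − βxᵢ)/2 − β/2 = 0, so β = Σxᵢyᵢ / (Σxᵢ² + σ²/τ²).
Σxᵢyᵢ = 5·17 + 4·12 + 2·7 + 5·14 = 217; Σxᵢ² = 70; σ²/τ² = 1.
β̂_MAP = 217 / (70 + 1) = 217/71 ≈ 3.056.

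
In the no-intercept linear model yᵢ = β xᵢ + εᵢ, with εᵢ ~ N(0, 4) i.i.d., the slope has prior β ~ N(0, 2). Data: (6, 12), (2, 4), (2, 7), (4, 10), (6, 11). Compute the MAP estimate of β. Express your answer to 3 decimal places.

β̂_MAP = 2.041

log p(β | y) = −Σ(yᵢ − βxᵢ)²/(2·4) − β²/(2·2) + const.
Setting the derivative to zero: Σxᵢ(yᵢ − βxᵢ)/4 − β/2 = 0, so β = Σxᵢyᵢ / (Σxᵢ² + σ²/τ²).
Σxᵢyᵢ = 6·12 + 2·4 + 2·7 + 4·10 + 6·11 = 200; Σxᵢ² = 96; σ²/τ² = 2.
β̂_MAP = 200 / (96 + 2) = 200/98 ≈ 2.041.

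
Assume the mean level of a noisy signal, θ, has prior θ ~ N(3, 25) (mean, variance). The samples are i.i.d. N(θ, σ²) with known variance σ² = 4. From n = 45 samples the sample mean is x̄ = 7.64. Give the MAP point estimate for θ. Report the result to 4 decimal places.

n = 45, x̄ = 7.64.
For a Normal prior and Normal likelihood with known variance, the posterior is Normal; its mode equals its mean, the precision-weighted average.
Prior precision 1/σ₀² = 1/25 = 0.04; data precision n/σ² = 45/4 = 11.25.
θ̂ = (0.04·3 + 11.25·7.64) / (0.04 + 11.25) = 86.07/11.29 = 8607/1129 ≈ 7.6236.

θ̂_MAP = 7.6236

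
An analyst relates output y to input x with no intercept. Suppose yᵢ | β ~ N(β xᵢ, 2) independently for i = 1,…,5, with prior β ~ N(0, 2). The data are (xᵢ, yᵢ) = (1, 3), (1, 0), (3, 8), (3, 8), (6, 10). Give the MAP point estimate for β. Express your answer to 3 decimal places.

log p(β | y) = −Σ(yᵢ − βxᵢ)²/(2·2) − β²/(2·2) + const.
Setting the derivative to zero: Σxᵢ(yᵢ − βxᵢ)/2 − β/2 = 0, so β = Σxᵢyᵢ / (Σxᵢ² + σ²/τ²).
Σxᵢyᵢ = 1·3 + 1·0 + 3·8 + 3·8 + 6·10 = 111; Σxᵢ² = 56; σ²/τ² = 1.
β̂_MAP = 111 / (56 + 1) = 111/57 ≈ 1.947.

β̂_MAP = 1.947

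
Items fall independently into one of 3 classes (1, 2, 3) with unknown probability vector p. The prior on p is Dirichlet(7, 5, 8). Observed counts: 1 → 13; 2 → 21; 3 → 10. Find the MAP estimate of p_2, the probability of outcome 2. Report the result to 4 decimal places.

The posterior is Dirichlet(αᵢ + nᵢ) = Dirichlet(20, 26, 18).
For a Dirichlet(a₁,…,a_K) with all aᵢ > 1, the mode has j-th component (aⱼ − 1)/(Σaᵢ − K).
Here Σaᵢ = 64 and K = 3, so p_2 = (26 − 1)/(64 − 3) = 25/61 ≈ 0.4098.

MAP estimate: 0.4098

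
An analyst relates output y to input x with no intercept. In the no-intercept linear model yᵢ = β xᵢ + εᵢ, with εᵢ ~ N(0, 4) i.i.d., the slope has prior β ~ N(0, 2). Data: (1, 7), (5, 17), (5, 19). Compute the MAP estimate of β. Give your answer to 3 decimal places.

log p(β | y) = −Σ(yᵢ − βxᵢ)²/(2·4) − β²/(2·2) + const.
Setting the derivative to zero: Σxᵢ(yᵢ − βxᵢ)/4 − β/2 = 0, so β = Σxᵢyᵢ / (Σxᵢ² + σ²/τ²).
Σxᵢyᵢ = 1·7 + 5·17 + 5·19 = 187; Σxᵢ² = 51; σ²/τ² = 2.
β̂_MAP = 187 / (51 + 2) = 187/53 ≈ 3.528.

β̂_MAP = 3.528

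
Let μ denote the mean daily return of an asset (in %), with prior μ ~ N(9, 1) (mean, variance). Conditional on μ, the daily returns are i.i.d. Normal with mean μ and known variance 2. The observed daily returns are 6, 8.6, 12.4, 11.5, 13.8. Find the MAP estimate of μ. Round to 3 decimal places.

μ̂_MAP = 10.043

n = 5; x̄ = (6 + 8.6 + 12.4 + 11.5 + 13.8)/5 = 52.3/5 = 10.46.
For a Normal prior and Normal likelihood with known variance, the posterior is Normal; its mode equals its mean, the precision-weighted average.
Prior precision 1/σ₀² = 1/1 = 1; data precision n/σ² = 5/2 = 2.5.
μ̂ = (1·9 + 2.5·10.46) / (1 + 2.5) = 35.15/3.5 = 703/70 ≈ 10.043.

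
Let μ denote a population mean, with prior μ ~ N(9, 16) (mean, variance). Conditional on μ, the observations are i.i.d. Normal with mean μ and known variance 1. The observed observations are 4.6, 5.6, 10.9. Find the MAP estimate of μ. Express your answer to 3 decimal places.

n = 3; x̄ = (4.6 + 5.6 + 10.9)/3 = 21.1/3 = 211/30 ≈ 7.0333.
For a Normal prior and Normal likelihood with known variance, the posterior is Normal; its mode equals its mean, the precision-weighted average.
Prior precision 1/σ₀² = 1/16 = 0.0625; data precision n/σ² = 3/1 = 3.
μ̂ = (0.0625·9 + 3·(211/30)) / (0.0625 + 3) = 21.6625/3.0625 = 1733/245 ≈ 7.073.

μ̂_MAP = 7.073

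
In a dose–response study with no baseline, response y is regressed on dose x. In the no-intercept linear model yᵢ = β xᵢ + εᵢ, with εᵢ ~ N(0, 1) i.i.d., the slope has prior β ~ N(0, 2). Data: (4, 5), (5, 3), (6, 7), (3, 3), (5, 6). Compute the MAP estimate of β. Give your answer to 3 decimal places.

log p(β | y) = −Σ(yᵢ − βxᵢ)²/(2·1) − β²/(2·2) + const.
Setting the derivative to zero: Σxᵢ(yᵢ − βxᵢ)/1 − β/2 = 0, so β = Σxᵢyᵢ / (Σxᵢ² + σ²/τ²).
Σxᵢyᵢ = 4·5 + 5·3 + 6·7 + 3·3 + 5·6 = 116; Σxᵢ² = 111; σ²/τ² = 0.5.
β̂_MAP = 116 / (111 + 0.5) = 116/111.5 ≈ 1.040.

β̂_MAP = 1.040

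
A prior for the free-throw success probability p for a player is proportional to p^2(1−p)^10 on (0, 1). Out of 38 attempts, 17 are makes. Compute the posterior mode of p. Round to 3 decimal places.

p̂_MAP = 0.380

The prior density ∝ p^2(1−p)^10 is the kernel of Beta(3, 11).
Data: 17 successes in 38 trials. The binomial likelihood contributes p^17(1−p)^21, so the posterior is Beta(3+17, 11+21) = Beta(20, 32).
For Beta(a, b) with a, b > 1 the mode is (a−1)/(a+b−2) = 19/50 ≈ 0.380.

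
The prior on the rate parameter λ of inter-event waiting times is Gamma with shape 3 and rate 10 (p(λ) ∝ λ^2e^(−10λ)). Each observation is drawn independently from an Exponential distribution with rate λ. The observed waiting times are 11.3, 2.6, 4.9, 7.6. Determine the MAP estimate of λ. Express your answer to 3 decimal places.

λ̂_MAP = 0.165

The Exponential(rate=λ) likelihood is ∝ λ^n e^(−λΣtᵢ). Here n = 4 and Σtᵢ = 11.3 + 2.6 + 4.9 + 7.6 = 26.4.
Posterior ∝ λ^2e^(−10λ) · λ^4e^(−26.4λ) = λ^6e^(−36.4λ), i.e. Gamma(7, 36.4).
Mode = (a−1)/b = 6/36.4 ≈ 0.165.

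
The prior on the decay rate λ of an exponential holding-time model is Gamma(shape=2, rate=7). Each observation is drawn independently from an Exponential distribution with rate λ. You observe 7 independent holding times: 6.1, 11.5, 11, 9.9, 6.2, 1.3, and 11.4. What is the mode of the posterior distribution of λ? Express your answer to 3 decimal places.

λ̂_MAP = 0.124

The Exponential(rate=λ) likelihood is ∝ λ^n e^(−λΣtᵢ). Here n = 7 and Σtᵢ = 6.1 + 11.5 + 11 + 9.9 + 6.2 + 1.3 + 11.4 = 57.4.
Posterior ∝ λe^(−7λ) · λ^7e^(−57.4λ) = λ^8e^(−64.4λ), i.e. Gamma(9, 64.4).
Mode = (a−1)/b = 8/64.4 ≈ 0.124.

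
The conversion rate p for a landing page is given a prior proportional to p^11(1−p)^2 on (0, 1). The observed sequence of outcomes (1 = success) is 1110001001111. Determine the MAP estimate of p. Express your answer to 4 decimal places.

p̂_MAP = 0.7308

The prior density ∝ p^11(1−p)^2 is the kernel of Beta(12, 3).
Data: 8 successes in 13 trials (from the sequence). The binomial likelihood contributes p^8(1−p)^5, so the posterior is Beta(12+8, 3+5) = Beta(20, 8).
For Beta(a, b) with a, b > 1 the mode is (a−1)/(a+b−2) = 19/26 ≈ 0.7308.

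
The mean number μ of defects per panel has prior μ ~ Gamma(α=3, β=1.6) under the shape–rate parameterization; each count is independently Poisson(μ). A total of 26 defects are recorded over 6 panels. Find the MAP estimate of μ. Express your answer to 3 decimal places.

Σxᵢ = 26, n = 6.
Posterior ∝ μ^2e^(−1.6μ) · μ^26e^(−6μ) = μ^28e^(−7.6μ), i.e. Gamma(shape=29, rate=7.6).
The mode of a Gamma(a, b) with a ≥ 1 (shape–rate) is (a−1)/b = 28/7.6 ≈ 3.684.

μ̂_MAP = 3.684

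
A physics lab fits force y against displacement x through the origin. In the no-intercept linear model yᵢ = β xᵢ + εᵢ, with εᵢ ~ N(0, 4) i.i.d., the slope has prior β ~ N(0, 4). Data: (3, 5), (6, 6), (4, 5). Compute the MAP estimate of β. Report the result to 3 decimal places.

β̂_MAP = 1.145

log p(β | y) = −Σ(yᵢ − βxᵢ)²/(2·4) − β²/(2·4) + const.
Setting the derivative to zero: Σxᵢ(yᵢ − βxᵢ)/4 − β/4 = 0, so β = Σxᵢyᵢ / (Σxᵢ² + σ²/τ²).
Σxᵢyᵢ = 3·5 + 6·6 + 4·5 = 71; Σxᵢ² = 61; σ²/τ² = 1.
β̂_MAP = 71 / (61 + 1) = 71/62 ≈ 1.145.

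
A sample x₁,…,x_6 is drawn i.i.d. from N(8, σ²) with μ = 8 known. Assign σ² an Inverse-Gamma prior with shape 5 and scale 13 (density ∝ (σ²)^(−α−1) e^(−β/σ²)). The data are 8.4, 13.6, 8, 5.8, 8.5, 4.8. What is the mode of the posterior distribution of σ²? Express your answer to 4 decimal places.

σ̂²_MAP = 4.0472

Sum of squared deviations about the known mean: SS = (8.4−8)² + (13.6−8)² + (8−8)² + (5.8−8)² + (8.5−8)² + (4.8−8)² = 46.85.
The Normal likelihood contributes (σ²)^(−n/2) exp(−SS/(2σ²)), so the posterior is Inverse-Gamma(α + n/2, β + SS/2) = Inverse-Gamma(8, 36.425).
The mode of Inverse-Gamma(a, b) is b/(a+1) = 36.425/9 ≈ 4.0472.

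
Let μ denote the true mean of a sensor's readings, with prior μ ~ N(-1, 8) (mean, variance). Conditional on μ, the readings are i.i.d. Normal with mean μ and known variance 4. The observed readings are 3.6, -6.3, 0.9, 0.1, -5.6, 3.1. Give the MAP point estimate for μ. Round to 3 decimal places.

μ̂_MAP = -0.723

n = 6; x̄ = (3.6 + (-6.3) + 0.9 + 0.1 + (-5.6) + 3.1)/6 = -4.2/6 = -0.7.
For a Normal prior and Normal likelihood with known variance, the posterior is Normal; its mode equals its mean, the precision-weighted average.
Prior precision 1/σ₀² = 1/8 = 0.125; data precision n/σ² = 6/4 = 1.5.
μ̂ = (0.125·(-1) + 1.5·(-0.7)) / (0.125 + 1.5) = (-1.175)/1.625 = -47/65 ≈ -0.723.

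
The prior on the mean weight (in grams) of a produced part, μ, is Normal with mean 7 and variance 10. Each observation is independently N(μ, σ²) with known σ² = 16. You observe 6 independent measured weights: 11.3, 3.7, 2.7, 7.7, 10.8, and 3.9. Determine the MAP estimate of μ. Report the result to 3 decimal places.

μ̂_MAP = 6.750

n = 6; x̄ = (11.3 + 3.7 + 2.7 + 7.7 + 10.8 + 3.9)/6 = 40.1/6 = 401/60 ≈ 6.6833.
For a Normal prior and Normal likelihood with known variance, the posterior is Normal; its mode equals its mean, the precision-weighted average.
Prior precision 1/σ₀² = 1/10 = 0.1; data precision n/σ² = 6/16 = 0.375.
μ̂ = (0.1·7 + 0.375·(401/60)) / (0.1 + 0.375) = 3.20625/0.475 = 6.750.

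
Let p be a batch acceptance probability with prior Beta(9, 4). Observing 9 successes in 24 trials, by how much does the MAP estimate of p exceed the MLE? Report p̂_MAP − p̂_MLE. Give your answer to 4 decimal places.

MAP − MLE = 0.1107

Posterior is Beta(18, 19); MAP = (18−1)/(37−2) = 17/35 ≈ 0.48571.
MLE ignores the prior: p̂_MLE = k/n = 9/24 ≈ 0.37500.
Difference = 17/35 − 9/24 = 31/280 ≈ 0.1107.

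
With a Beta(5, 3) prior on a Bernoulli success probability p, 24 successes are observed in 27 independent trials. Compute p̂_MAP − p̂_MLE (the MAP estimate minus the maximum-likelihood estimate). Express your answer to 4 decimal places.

Posterior is Beta(29, 6); MAP = (29−1)/(35−2) = 28/33 ≈ 0.84848.
MLE ignores the prior: p̂_MLE = k/n = 24/27 ≈ 0.88889.
Difference = 28/33 − 24/27 = -4/99 ≈ -0.0404.

MAP − MLE = -0.0404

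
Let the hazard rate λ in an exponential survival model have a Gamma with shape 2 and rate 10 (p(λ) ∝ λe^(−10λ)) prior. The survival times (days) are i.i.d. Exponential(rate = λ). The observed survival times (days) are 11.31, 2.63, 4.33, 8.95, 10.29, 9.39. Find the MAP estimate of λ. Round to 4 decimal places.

λ̂_MAP = 0.1230

The Exponential(rate=λ) likelihood is ∝ λ^n e^(−λΣtᵢ). Here n = 6 and Σtᵢ = 11.31 + 2.63 + 4.33 + 8.95 + 10.29 + 9.39 = 46.90.
Posterior ∝ λe^(−10λ) · λ^6e^(−46.90λ) = λ^7e^(−56.90λ), i.e. Gamma(8, 56.90).
Mode = (a−1)/b = 7/56.90 ≈ 0.1230.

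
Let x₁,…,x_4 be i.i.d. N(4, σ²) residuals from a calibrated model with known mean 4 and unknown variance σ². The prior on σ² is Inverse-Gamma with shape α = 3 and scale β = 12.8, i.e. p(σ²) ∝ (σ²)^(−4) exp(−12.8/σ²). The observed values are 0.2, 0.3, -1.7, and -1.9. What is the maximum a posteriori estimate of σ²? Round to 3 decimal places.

σ̂²_MAP = 10.086

Sum of squared deviations about the known mean: SS = (0.2−4)² + (0.3−4)² + (-1.7−4)² + (-1.9−4)² = 95.43.
The Normal likelihood contributes (σ²)^(−n/2) exp(−SS/(2σ²)), so the posterior is Inverse-Gamma(α + n/2, β + SS/2) = Inverse-Gamma(5, 60.515).
The mode of Inverse-Gamma(a, b) is b/(a+1) = 60.515/6 ≈ 10.086.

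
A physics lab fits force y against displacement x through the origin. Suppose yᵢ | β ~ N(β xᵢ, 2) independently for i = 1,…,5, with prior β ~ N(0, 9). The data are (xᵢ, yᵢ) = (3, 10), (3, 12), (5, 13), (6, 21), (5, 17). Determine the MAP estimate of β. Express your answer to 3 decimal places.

log p(β | y) = −Σ(yᵢ − βxᵢ)²/(2·2) − β²/(2·9) + const.
Setting the derivative to zero: Σxᵢ(yᵢ − βxᵢ)/2 − β/9 = 0, so β = Σxᵢyᵢ / (Σxᵢ² + σ²/τ²).
Σxᵢyᵢ = 3·10 + 3·12 + 5·13 + 6·21 + 5·17 = 342; Σxᵢ² = 104; σ²/τ² = 2/9.
β̂_MAP = 342 / (104 + 2/9) = 342/(938/9) = 1539/469 ≈ 3.281.

β̂_MAP = 3.281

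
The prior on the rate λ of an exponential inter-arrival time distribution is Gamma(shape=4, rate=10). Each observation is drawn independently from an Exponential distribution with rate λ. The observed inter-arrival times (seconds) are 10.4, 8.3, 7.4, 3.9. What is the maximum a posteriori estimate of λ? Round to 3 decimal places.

The Exponential(rate=λ) likelihood is ∝ λ^n e^(−λΣtᵢ). Here n = 4 and Σtᵢ = 10.4 + 8.3 + 7.4 + 3.9 = 30.
Posterior ∝ λ^3e^(−10λ) · λ^4e^(−30λ) = λ^7e^(−40λ), i.e. Gamma(8, 40).
Mode = (a−1)/b = 7/40 ≈ 0.175.

λ̂_MAP = 0.175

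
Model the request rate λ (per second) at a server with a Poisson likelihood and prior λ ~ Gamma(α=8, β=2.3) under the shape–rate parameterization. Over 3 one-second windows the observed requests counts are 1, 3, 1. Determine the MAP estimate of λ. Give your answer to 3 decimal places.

λ̂_MAP = 2.264

Σxᵢ = 1+3+1 = 5, with n = 3.
Posterior ∝ λ^7e^(−2.3λ) · λ^5e^(−3λ) = λ^12e^(−5.3λ), i.e. Gamma(shape=13, rate=5.3).
The mode of a Gamma(a, b) with a ≥ 1 (shape–rate) is (a−1)/b = 12/5.3 ≈ 2.264.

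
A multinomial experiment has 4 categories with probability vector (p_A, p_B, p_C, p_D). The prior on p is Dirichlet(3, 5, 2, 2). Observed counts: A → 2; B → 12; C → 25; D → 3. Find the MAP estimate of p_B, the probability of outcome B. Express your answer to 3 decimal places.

MAP estimate of p_B = 0.320

The posterior is Dirichlet(αᵢ + nᵢ) = Dirichlet(5, 17, 27, 5).
For a Dirichlet(a₁,…,a_K) with all aᵢ > 1, the mode has j-th component (aⱼ − 1)/(Σaᵢ − K).
Here Σaᵢ = 54 and K = 4, so p_B = (17 − 1)/(54 − 4) = 16/50 ≈ 0.320.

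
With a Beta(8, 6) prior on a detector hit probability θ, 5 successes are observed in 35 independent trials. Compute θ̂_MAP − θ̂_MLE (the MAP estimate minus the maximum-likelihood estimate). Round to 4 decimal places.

MAP − MLE = 0.1125

Posterior is Beta(13, 36); MAP = (13−1)/(49−2) = 12/47 ≈ 0.25532.
MLE ignores the prior: θ̂_MLE = k/n = 5/35 ≈ 0.14286.
Difference = 12/47 − 5/35 = 37/329 ≈ 0.1125.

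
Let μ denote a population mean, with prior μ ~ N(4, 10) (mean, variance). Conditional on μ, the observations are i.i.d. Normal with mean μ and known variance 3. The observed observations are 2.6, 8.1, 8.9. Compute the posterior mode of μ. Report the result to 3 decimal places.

μ̂_MAP = 6.303

n = 3; x̄ = (2.6 + 8.1 + 8.9)/3 = 19.6/3 = 98/15 ≈ 6.5333.
For a Normal prior and Normal likelihood with known variance, the posterior is Normal; its mode equals its mean, the precision-weighted average.
Prior precision 1/σ₀² = 1/10 = 0.1; data precision n/σ² = 3/3 = 1.
μ̂ = (0.1·4 + 1·(98/15)) / (0.1 + 1) = (104/15)/1.1 = 208/33 ≈ 6.303.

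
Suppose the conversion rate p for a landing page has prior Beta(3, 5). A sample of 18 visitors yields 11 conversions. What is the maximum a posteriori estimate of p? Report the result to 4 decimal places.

Prior: Beta(3, 5).
Data: 11 successes in 18 trials. The binomial likelihood contributes p^11(1−p)^7, so the posterior is Beta(3+11, 5+7) = Beta(14, 12).
For Beta(a, b) with a, b > 1 the mode is (a−1)/(a+b−2) = 13/24 ≈ 0.5417.

p̂_MAP = 0.5417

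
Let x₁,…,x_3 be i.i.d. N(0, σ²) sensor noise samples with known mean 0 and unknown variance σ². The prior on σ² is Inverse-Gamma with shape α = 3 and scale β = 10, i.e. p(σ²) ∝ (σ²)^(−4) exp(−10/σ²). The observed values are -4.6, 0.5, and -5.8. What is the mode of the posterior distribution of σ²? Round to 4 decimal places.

Sum of squared deviations about the known mean: SS = (-4.6−0)² + (0.5−0)² + (-5.8−0)² = 55.05.
The Normal likelihood contributes (σ²)^(−n/2) exp(−SS/(2σ²)), so the posterior is Inverse-Gamma(α + n/2, β + SS/2) = Inverse-Gamma(4.5, 37.525).
The mode of Inverse-Gamma(a, b) is b/(a+1) = 37.525/5.5 ≈ 6.8227.

σ̂²_MAP = 6.8227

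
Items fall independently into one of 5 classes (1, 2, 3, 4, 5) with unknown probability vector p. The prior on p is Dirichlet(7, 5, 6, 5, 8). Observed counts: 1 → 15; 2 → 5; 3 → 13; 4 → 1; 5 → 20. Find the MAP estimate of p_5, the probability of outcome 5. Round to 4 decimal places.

The posterior is Dirichlet(αᵢ + nᵢ) = Dirichlet(22, 10, 19, 6, 28).
For a Dirichlet(a₁,…,a_K) with all aᵢ > 1, the mode has j-th component (aⱼ − 1)/(Σaᵢ − K).
Here Σaᵢ = 85 and K = 5, so p_5 = (28 − 1)/(85 − 5) = 27/80 ≈ 0.3375.

MAP estimate: 0.3375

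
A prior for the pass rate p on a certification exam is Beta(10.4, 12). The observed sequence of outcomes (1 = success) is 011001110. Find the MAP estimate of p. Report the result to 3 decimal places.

p̂_MAP = 0.490

Prior: Beta(10.4, 12).
Data: 5 successes in 9 trials (from the sequence). The binomial likelihood contributes p^5(1−p)^4, so the posterior is Beta(10.4+5, 12+4) = Beta(15.4, 16).
For Beta(a, b) with a, b > 1 the mode is (a−1)/(a+b−2) = 14.4/29.4 ≈ 0.490.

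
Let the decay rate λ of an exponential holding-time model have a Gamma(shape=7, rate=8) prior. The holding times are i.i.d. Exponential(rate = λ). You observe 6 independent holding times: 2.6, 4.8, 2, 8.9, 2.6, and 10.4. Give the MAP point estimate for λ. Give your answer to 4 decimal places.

λ̂_MAP = 0.3053

The Exponential(rate=λ) likelihood is ∝ λ^n e^(−λΣtᵢ). Here n = 6 and Σtᵢ = 2.6 + 4.8 + 2 + 8.9 + 2.6 + 10.4 = 31.3.
Posterior ∝ λ^6e^(−8λ) · λ^6e^(−31.3λ) = λ^12e^(−39.3λ), i.e. Gamma(13, 39.3).
Mode = (a−1)/b = 12/39.3 ≈ 0.3053.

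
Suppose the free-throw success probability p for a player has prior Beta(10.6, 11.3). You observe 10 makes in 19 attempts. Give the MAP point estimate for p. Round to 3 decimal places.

Prior: Beta(10.6, 11.3).
Data: 10 successes in 19 trials. The binomial likelihood contributes p^10(1−p)^9, so the posterior is Beta(10.6+10, 11.3+9) = Beta(20.6, 20.3).
For Beta(a, b) with a, b > 1 the mode is (a−1)/(a+b−2) = 19.6/38.9 ≈ 0.504.

p̂_MAP = 0.504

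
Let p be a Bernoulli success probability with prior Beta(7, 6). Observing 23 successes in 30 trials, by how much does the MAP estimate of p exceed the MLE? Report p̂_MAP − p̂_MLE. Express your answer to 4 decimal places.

MAP − MLE = -0.0593

Posterior is Beta(30, 13); MAP = (30−1)/(43−2) = 29/41 ≈ 0.70732.
MLE ignores the prior: p̂_MLE = k/n = 23/30 ≈ 0.76667.
Difference = 29/41 − 23/30 = -73/1230 ≈ -0.0593.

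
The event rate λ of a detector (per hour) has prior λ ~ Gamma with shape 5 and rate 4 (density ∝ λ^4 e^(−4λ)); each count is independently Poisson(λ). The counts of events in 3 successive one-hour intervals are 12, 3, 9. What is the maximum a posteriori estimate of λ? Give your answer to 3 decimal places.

Σxᵢ = 12+3+9 = 24, with n = 3.
Posterior ∝ λ^4e^(−4λ) · λ^24e^(−3λ) = λ^28e^(−7λ), i.e. Gamma(shape=29, rate=7).
The mode of a Gamma(a, b) with a ≥ 1 (shape–rate) is (a−1)/b = 28/7 ≈ 4.000.

λ̂_MAP = 4.000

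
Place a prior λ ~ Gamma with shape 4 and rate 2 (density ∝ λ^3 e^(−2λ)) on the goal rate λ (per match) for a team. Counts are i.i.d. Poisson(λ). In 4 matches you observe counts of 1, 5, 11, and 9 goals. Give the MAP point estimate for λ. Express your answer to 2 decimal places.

λ̂_MAP = 4.83

Σxᵢ = 1+5+11+9 = 26, with n = 4.
Posterior ∝ λ^3e^(−2λ) · λ^26e^(−4λ) = λ^29e^(−6λ), i.e. Gamma(shape=30, rate=6).
The mode of a Gamma(a, b) with a ≥ 1 (shape–rate) is (a−1)/b = 29/6 ≈ 4.83.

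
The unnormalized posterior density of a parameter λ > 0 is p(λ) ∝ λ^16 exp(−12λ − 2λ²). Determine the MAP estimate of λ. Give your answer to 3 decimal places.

λ̂_MAP = 1.000

ℓ'(λ) = 16/λ − 12 − 4λ. Setting this to zero and multiplying by λ: 4λ² + 12λ − 16 = 0.
λ = (−12 + √(12² + 4·4·16)) / (2·4) = (−12 + √400) / 8 = (−12 + 20)/8 = 1.
ℓ''(λ) = −16/λ² − 4 < 0, confirming a maximum.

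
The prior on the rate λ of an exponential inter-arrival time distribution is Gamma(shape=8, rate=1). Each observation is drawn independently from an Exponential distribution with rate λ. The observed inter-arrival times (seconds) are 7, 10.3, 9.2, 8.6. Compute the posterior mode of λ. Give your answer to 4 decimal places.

The Exponential(rate=λ) likelihood is ∝ λ^n e^(−λΣtᵢ). Here n = 4 and Σtᵢ = 7 + 10.3 + 9.2 + 8.6 = 35.1.
Posterior ∝ λ^7e^(−1λ) · λ^4e^(−35.1λ) = λ^11e^(−36.1λ), i.e. Gamma(12, 36.1).
Mode = (a−1)/b = 11/36.1 ≈ 0.3047.

λ̂_MAP = 0.3047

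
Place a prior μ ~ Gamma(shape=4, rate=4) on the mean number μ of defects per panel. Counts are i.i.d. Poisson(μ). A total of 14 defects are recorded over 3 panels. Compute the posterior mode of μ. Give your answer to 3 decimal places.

μ̂_MAP = 2.429

Σxᵢ = 14, n = 3.
Posterior ∝ μ^3e^(−4μ) · μ^14e^(−3μ) = μ^17e^(−7μ), i.e. Gamma(shape=18, rate=7).
The mode of a Gamma(a, b) with a ≥ 1 (shape–rate) is (a−1)/b = 17/7 ≈ 2.429.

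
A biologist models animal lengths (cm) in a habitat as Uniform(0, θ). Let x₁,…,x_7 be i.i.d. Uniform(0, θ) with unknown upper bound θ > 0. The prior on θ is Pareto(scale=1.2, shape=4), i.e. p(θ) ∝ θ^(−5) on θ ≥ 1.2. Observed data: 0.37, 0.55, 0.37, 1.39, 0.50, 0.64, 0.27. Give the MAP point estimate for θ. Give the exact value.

θ̂_MAP = 1.39

The Uniform(0, θ) likelihood is θ^(−n) for θ ≥ max(xᵢ), zero otherwise. Here max(xᵢ) = 1.39.
Posterior ∝ θ^(−5) · θ^(−7) = θ^(−12) on θ ≥ max(1.2, 1.39) = 1.39.
This density is strictly decreasing in θ, so the posterior mode lies at the lower boundary of the support.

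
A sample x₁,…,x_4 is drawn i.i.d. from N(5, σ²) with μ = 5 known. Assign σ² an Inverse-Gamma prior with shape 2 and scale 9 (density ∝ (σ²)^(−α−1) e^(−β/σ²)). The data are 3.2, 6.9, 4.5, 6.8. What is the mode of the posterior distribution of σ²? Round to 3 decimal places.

Sum of squared deviations about the known mean: SS = (3.2−5)² + (6.9−5)² + (4.5−5)² + (6.8−5)² = 10.34.
The Normal likelihood contributes (σ²)^(−n/2) exp(−SS/(2σ²)), so the posterior is Inverse-Gamma(α + n/2, β + SS/2) = Inverse-Gamma(4, 14.17).
The mode of Inverse-Gamma(a, b) is b/(a+1) = 14.17/5 ≈ 2.834.

σ̂²_MAP = 2.834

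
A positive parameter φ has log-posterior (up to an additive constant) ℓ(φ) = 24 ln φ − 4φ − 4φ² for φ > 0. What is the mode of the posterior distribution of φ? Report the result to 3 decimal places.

φ̂_MAP = 1.500

ℓ'(φ) = 24/φ − 4 − 8φ. Setting this to zero and multiplying by φ: 8φ² + 4φ − 24 = 0.
φ = (−4 + √(4² + 4·8·24)) / (2·8) = (−4 + √784) / 16 = (−4 + 28)/16 = 3/2.
ℓ''(φ) = −24/φ² − 8 < 0, confirming a maximum.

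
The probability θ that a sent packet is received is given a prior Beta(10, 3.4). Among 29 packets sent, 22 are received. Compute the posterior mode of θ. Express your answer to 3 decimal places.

θ̂_MAP = 0.767

Prior: Beta(10, 3.4).
Data: 22 successes in 29 trials. The binomial likelihood contributes θ^22(1−θ)^7, so the posterior is Beta(10+22, 3.4+7) = Beta(32, 10.4).
For Beta(a, b) with a, b > 1 the mode is (a−1)/(a+b−2) = 31/40.4 ≈ 0.767.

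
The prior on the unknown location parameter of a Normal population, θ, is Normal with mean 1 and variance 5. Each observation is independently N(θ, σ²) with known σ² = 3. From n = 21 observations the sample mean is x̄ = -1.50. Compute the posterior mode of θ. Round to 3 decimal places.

θ̂_MAP = -1.431

n = 21, x̄ = -1.50.
For a Normal prior and Normal likelihood with known variance, the posterior is Normal; its mode equals its mean, the precision-weighted average.
Prior precision 1/σ₀² = 1/5 = 0.2; data precision n/σ² = 21/3 = 7.
θ̂ = (0.2·1 + 7·(-1.5)) / (0.2 + 7) = (-10.3)/7.2 = -103/72 ≈ -1.431.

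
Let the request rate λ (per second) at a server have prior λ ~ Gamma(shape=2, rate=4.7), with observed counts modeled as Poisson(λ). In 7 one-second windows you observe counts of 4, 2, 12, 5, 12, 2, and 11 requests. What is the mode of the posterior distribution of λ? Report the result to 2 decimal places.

λ̂_MAP = 4.19

Σxᵢ = 4+2+12+5+12+2+11 = 48, with n = 7.
Posterior ∝ λe^(−4.7λ) · λ^48e^(−7λ) = λ^49e^(−11.7λ), i.e. Gamma(shape=50, rate=11.7).
The mode of a Gamma(a, b) with a ≥ 1 (shape–rate) is (a−1)/b = 49/11.7 ≈ 4.19.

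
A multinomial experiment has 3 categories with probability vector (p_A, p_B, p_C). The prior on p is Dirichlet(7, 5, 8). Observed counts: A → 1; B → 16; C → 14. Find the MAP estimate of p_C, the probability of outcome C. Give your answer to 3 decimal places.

The posterior is Dirichlet(αᵢ + nᵢ) = Dirichlet(8, 21, 22).
For a Dirichlet(a₁,…,a_K) with all aᵢ > 1, the mode has j-th component (aⱼ − 1)/(Σaᵢ − K).
Here Σaᵢ = 51 and K = 3, so p_C = (22 − 1)/(51 − 3) = 21/48 ≈ 0.438.

MAP estimate of p_C = 0.438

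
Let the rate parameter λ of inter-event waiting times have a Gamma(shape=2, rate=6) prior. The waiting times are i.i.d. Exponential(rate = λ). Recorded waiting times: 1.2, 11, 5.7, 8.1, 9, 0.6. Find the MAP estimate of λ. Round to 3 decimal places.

λ̂_MAP = 0.168

The Exponential(rate=λ) likelihood is ∝ λ^n e^(−λΣtᵢ). Here n = 6 and Σtᵢ = 1.2 + 11 + 5.7 + 8.1 + 9 + 0.6 = 35.6.
Posterior ∝ λe^(−6λ) · λ^6e^(−35.6λ) = λ^7e^(−41.6λ), i.e. Gamma(8, 41.6).
Mode = (a−1)/b = 7/41.6 ≈ 0.168.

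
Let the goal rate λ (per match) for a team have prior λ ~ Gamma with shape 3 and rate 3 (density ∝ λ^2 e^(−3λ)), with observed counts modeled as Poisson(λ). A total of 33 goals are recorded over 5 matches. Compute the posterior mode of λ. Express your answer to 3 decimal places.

Σxᵢ = 33, n = 5.
Posterior ∝ λ^2e^(−3λ) · λ^33e^(−5λ) = λ^35e^(−8λ), i.e. Gamma(shape=36, rate=8).
The mode of a Gamma(a, b) with a ≥ 1 (shape–rate) is (a−1)/b = 35/8 ≈ 4.375.

λ̂_MAP = 4.375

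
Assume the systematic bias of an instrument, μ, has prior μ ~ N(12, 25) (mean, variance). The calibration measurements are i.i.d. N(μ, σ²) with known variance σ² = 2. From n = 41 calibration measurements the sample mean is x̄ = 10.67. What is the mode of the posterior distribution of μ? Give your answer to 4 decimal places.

μ̂_MAP = 10.6726

n = 41, x̄ = 10.67.
For a Normal prior and Normal likelihood with known variance, the posterior is Normal; its mode equals its mean, the precision-weighted average.
Prior precision 1/σ₀² = 1/25 = 0.04; data precision n/σ² = 41/2 = 20.5.
μ̂ = (0.04·12 + 20.5·10.67) / (0.04 + 20.5) = 219.215/20.54 = 43843/4108 ≈ 10.6726.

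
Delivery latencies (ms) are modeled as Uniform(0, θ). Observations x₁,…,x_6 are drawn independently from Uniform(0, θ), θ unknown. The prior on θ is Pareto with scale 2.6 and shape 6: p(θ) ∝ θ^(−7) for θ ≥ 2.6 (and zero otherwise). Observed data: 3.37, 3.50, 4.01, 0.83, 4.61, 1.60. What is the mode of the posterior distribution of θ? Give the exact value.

The Uniform(0, θ) likelihood is θ^(−n) for θ ≥ max(xᵢ), zero otherwise. Here max(xᵢ) = 4.61.
Posterior ∝ θ^(−7) · θ^(−6) = θ^(−13) on θ ≥ max(2.6, 4.61) = 4.61.
This density is strictly decreasing in θ, so the posterior mode lies at the lower boundary of the support.

θ̂_MAP = 4.61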